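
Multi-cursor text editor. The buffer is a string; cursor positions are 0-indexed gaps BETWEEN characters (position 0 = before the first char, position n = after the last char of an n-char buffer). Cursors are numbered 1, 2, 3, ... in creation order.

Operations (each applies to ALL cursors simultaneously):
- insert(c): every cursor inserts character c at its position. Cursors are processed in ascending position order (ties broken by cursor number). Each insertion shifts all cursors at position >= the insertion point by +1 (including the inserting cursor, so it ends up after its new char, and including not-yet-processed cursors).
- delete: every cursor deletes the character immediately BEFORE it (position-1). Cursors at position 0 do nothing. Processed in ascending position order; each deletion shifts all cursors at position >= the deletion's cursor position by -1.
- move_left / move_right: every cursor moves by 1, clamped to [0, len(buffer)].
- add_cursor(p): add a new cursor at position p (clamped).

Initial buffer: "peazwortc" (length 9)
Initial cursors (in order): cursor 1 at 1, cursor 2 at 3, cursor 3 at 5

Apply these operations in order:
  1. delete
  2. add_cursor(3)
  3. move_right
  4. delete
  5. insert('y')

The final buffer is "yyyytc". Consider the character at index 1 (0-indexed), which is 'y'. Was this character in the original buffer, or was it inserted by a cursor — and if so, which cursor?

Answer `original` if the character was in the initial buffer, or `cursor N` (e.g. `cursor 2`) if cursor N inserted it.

Answer: cursor 2

Derivation:
After op 1 (delete): buffer="ezortc" (len 6), cursors c1@0 c2@1 c3@2, authorship ......
After op 2 (add_cursor(3)): buffer="ezortc" (len 6), cursors c1@0 c2@1 c3@2 c4@3, authorship ......
After op 3 (move_right): buffer="ezortc" (len 6), cursors c1@1 c2@2 c3@3 c4@4, authorship ......
After op 4 (delete): buffer="tc" (len 2), cursors c1@0 c2@0 c3@0 c4@0, authorship ..
After op 5 (insert('y')): buffer="yyyytc" (len 6), cursors c1@4 c2@4 c3@4 c4@4, authorship 1234..
Authorship (.=original, N=cursor N): 1 2 3 4 . .
Index 1: author = 2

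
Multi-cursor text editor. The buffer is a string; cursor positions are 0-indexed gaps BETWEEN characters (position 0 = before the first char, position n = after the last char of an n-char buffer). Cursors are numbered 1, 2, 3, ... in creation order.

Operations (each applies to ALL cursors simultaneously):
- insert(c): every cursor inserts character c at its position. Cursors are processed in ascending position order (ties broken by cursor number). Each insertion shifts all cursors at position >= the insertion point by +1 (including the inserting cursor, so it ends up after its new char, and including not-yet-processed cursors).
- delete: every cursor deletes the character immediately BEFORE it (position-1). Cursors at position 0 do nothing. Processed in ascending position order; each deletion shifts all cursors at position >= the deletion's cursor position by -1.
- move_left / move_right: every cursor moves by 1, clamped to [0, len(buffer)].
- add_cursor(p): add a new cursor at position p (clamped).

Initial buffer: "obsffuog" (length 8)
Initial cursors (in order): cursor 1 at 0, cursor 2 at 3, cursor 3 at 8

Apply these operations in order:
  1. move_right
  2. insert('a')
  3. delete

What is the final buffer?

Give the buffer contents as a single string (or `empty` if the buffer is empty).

After op 1 (move_right): buffer="obsffuog" (len 8), cursors c1@1 c2@4 c3@8, authorship ........
After op 2 (insert('a')): buffer="oabsfafuoga" (len 11), cursors c1@2 c2@6 c3@11, authorship .1...2....3
After op 3 (delete): buffer="obsffuog" (len 8), cursors c1@1 c2@4 c3@8, authorship ........

Answer: obsffuog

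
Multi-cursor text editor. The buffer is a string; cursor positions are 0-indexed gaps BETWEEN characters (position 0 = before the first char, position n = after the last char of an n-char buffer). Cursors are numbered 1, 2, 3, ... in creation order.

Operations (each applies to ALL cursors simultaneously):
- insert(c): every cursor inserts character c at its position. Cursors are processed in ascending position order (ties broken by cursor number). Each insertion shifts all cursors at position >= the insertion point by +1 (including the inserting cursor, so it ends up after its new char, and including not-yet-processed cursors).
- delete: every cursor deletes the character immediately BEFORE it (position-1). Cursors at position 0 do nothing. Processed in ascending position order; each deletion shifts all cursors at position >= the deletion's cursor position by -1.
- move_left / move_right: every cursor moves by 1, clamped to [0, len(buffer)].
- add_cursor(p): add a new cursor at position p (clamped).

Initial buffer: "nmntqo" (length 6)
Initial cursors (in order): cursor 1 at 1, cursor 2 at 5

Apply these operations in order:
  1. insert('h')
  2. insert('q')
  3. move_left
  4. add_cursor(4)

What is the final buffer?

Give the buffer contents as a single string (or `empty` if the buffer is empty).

Answer: nhqmntqhqo

Derivation:
After op 1 (insert('h')): buffer="nhmntqho" (len 8), cursors c1@2 c2@7, authorship .1....2.
After op 2 (insert('q')): buffer="nhqmntqhqo" (len 10), cursors c1@3 c2@9, authorship .11....22.
After op 3 (move_left): buffer="nhqmntqhqo" (len 10), cursors c1@2 c2@8, authorship .11....22.
After op 4 (add_cursor(4)): buffer="nhqmntqhqo" (len 10), cursors c1@2 c3@4 c2@8, authorship .11....22.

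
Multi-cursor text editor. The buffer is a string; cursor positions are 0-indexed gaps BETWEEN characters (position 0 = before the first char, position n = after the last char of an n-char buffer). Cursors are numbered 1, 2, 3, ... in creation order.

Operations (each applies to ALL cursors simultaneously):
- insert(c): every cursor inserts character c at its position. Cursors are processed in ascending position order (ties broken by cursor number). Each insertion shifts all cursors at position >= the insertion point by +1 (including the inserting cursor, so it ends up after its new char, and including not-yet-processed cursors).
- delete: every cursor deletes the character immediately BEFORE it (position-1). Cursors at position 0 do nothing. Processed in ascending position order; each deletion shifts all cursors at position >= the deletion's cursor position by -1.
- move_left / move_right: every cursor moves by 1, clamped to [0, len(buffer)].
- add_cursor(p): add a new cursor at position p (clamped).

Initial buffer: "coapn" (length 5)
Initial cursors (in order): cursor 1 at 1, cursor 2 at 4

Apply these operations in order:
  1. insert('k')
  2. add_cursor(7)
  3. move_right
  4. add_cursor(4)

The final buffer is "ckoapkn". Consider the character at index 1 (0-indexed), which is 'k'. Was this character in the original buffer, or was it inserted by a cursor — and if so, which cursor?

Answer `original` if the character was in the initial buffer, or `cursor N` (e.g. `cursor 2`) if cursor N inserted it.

After op 1 (insert('k')): buffer="ckoapkn" (len 7), cursors c1@2 c2@6, authorship .1...2.
After op 2 (add_cursor(7)): buffer="ckoapkn" (len 7), cursors c1@2 c2@6 c3@7, authorship .1...2.
After op 3 (move_right): buffer="ckoapkn" (len 7), cursors c1@3 c2@7 c3@7, authorship .1...2.
After op 4 (add_cursor(4)): buffer="ckoapkn" (len 7), cursors c1@3 c4@4 c2@7 c3@7, authorship .1...2.
Authorship (.=original, N=cursor N): . 1 . . . 2 .
Index 1: author = 1

Answer: cursor 1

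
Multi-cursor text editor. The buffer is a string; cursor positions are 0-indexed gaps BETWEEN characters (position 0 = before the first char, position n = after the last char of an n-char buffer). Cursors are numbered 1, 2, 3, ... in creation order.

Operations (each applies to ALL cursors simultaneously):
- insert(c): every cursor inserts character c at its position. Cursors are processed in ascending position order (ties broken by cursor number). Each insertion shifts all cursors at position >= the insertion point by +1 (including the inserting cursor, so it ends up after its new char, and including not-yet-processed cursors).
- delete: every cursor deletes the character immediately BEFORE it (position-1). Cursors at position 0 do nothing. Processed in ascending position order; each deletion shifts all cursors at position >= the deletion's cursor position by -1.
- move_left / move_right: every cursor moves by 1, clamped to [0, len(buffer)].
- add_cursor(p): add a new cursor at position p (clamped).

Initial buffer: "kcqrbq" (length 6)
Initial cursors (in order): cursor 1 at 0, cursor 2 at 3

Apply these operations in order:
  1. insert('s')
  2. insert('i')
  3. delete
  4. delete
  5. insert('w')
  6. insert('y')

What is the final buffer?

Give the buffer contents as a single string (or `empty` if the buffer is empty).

After op 1 (insert('s')): buffer="skcqsrbq" (len 8), cursors c1@1 c2@5, authorship 1...2...
After op 2 (insert('i')): buffer="sikcqsirbq" (len 10), cursors c1@2 c2@7, authorship 11...22...
After op 3 (delete): buffer="skcqsrbq" (len 8), cursors c1@1 c2@5, authorship 1...2...
After op 4 (delete): buffer="kcqrbq" (len 6), cursors c1@0 c2@3, authorship ......
After op 5 (insert('w')): buffer="wkcqwrbq" (len 8), cursors c1@1 c2@5, authorship 1...2...
After op 6 (insert('y')): buffer="wykcqwyrbq" (len 10), cursors c1@2 c2@7, authorship 11...22...

Answer: wykcqwyrbq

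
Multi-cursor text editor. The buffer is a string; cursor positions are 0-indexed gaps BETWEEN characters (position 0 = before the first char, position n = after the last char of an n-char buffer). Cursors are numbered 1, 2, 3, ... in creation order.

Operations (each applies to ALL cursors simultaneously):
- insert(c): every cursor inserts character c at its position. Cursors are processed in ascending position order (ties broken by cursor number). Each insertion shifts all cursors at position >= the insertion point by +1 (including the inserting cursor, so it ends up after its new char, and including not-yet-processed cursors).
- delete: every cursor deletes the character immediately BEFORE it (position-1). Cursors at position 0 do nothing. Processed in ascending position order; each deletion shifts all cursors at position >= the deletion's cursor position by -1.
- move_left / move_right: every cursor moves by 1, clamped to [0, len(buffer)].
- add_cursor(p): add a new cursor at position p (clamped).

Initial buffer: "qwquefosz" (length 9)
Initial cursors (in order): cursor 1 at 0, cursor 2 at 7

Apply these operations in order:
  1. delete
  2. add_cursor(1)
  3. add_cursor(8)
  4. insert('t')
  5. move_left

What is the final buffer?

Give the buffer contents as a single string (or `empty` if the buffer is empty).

After op 1 (delete): buffer="qwquefsz" (len 8), cursors c1@0 c2@6, authorship ........
After op 2 (add_cursor(1)): buffer="qwquefsz" (len 8), cursors c1@0 c3@1 c2@6, authorship ........
After op 3 (add_cursor(8)): buffer="qwquefsz" (len 8), cursors c1@0 c3@1 c2@6 c4@8, authorship ........
After op 4 (insert('t')): buffer="tqtwqueftszt" (len 12), cursors c1@1 c3@3 c2@9 c4@12, authorship 1.3.....2..4
After op 5 (move_left): buffer="tqtwqueftszt" (len 12), cursors c1@0 c3@2 c2@8 c4@11, authorship 1.3.....2..4

Answer: tqtwqueftszt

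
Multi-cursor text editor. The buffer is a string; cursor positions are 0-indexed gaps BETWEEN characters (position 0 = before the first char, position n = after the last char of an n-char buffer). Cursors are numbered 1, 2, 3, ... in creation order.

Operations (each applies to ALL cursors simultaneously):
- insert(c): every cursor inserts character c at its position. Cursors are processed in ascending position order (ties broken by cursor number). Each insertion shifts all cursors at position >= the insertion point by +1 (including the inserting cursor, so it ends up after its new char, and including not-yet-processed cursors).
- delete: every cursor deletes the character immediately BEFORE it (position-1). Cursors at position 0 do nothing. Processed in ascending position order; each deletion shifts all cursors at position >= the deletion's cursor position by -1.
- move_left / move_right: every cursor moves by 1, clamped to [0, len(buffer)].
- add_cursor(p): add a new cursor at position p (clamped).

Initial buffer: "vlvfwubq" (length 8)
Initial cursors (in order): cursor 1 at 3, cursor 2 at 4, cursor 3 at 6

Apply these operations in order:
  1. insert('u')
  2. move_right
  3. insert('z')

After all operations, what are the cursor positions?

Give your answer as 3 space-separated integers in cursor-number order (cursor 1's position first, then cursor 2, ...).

Answer: 6 9 13

Derivation:
After op 1 (insert('u')): buffer="vlvufuwuubq" (len 11), cursors c1@4 c2@6 c3@9, authorship ...1.2..3..
After op 2 (move_right): buffer="vlvufuwuubq" (len 11), cursors c1@5 c2@7 c3@10, authorship ...1.2..3..
After op 3 (insert('z')): buffer="vlvufzuwzuubzq" (len 14), cursors c1@6 c2@9 c3@13, authorship ...1.12.2.3.3.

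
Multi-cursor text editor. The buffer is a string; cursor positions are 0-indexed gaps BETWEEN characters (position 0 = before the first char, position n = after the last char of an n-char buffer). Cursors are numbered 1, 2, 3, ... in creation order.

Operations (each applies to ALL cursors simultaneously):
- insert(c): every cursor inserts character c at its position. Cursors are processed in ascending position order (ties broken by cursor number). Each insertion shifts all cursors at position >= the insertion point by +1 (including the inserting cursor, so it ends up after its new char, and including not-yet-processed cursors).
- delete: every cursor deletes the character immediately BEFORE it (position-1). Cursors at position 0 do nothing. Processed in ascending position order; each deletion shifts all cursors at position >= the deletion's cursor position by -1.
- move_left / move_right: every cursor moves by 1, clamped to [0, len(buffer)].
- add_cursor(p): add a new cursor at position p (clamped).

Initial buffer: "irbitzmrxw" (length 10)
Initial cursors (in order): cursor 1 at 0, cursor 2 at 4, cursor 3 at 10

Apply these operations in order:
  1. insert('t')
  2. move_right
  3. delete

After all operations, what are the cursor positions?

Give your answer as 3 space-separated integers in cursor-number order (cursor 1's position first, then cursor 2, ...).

After op 1 (insert('t')): buffer="tirbittzmrxwt" (len 13), cursors c1@1 c2@6 c3@13, authorship 1....2......3
After op 2 (move_right): buffer="tirbittzmrxwt" (len 13), cursors c1@2 c2@7 c3@13, authorship 1....2......3
After op 3 (delete): buffer="trbitzmrxw" (len 10), cursors c1@1 c2@5 c3@10, authorship 1...2.....

Answer: 1 5 10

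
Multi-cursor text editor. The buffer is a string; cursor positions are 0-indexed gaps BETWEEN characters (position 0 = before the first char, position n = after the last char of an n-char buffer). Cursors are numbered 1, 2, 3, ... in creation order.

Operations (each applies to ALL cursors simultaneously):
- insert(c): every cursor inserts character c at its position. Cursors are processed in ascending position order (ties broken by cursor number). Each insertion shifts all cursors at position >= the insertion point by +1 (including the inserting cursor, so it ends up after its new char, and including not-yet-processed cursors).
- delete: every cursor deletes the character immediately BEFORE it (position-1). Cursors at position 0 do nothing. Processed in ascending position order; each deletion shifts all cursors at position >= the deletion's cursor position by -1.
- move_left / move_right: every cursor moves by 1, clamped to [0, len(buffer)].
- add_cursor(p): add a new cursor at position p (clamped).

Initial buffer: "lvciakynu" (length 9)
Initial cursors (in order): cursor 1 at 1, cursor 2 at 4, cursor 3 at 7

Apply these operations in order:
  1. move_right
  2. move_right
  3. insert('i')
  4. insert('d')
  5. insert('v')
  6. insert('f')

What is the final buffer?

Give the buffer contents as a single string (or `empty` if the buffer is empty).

After op 1 (move_right): buffer="lvciakynu" (len 9), cursors c1@2 c2@5 c3@8, authorship .........
After op 2 (move_right): buffer="lvciakynu" (len 9), cursors c1@3 c2@6 c3@9, authorship .........
After op 3 (insert('i')): buffer="lvciiakiynui" (len 12), cursors c1@4 c2@8 c3@12, authorship ...1...2...3
After op 4 (insert('d')): buffer="lvcidiakidynuid" (len 15), cursors c1@5 c2@10 c3@15, authorship ...11...22...33
After op 5 (insert('v')): buffer="lvcidviakidvynuidv" (len 18), cursors c1@6 c2@12 c3@18, authorship ...111...222...333
After op 6 (insert('f')): buffer="lvcidvfiakidvfynuidvf" (len 21), cursors c1@7 c2@14 c3@21, authorship ...1111...2222...3333

Answer: lvcidvfiakidvfynuidvf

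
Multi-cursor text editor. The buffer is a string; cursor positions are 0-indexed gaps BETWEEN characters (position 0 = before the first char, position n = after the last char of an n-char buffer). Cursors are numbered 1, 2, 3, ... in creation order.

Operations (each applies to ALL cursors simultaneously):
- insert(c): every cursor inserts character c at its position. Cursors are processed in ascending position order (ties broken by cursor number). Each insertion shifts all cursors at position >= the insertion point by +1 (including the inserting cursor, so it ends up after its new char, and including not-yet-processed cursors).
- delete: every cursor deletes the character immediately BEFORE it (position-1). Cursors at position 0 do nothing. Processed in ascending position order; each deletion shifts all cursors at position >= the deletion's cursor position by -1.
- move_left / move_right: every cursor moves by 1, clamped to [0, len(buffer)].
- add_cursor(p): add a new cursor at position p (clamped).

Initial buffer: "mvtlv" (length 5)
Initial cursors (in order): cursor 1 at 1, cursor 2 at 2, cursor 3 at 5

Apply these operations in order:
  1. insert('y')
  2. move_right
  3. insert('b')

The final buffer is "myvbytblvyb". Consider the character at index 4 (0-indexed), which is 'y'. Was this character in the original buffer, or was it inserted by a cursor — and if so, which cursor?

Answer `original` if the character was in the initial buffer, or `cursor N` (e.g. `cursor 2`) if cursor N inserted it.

After op 1 (insert('y')): buffer="myvytlvy" (len 8), cursors c1@2 c2@4 c3@8, authorship .1.2...3
After op 2 (move_right): buffer="myvytlvy" (len 8), cursors c1@3 c2@5 c3@8, authorship .1.2...3
After op 3 (insert('b')): buffer="myvbytblvyb" (len 11), cursors c1@4 c2@7 c3@11, authorship .1.12.2..33
Authorship (.=original, N=cursor N): . 1 . 1 2 . 2 . . 3 3
Index 4: author = 2

Answer: cursor 2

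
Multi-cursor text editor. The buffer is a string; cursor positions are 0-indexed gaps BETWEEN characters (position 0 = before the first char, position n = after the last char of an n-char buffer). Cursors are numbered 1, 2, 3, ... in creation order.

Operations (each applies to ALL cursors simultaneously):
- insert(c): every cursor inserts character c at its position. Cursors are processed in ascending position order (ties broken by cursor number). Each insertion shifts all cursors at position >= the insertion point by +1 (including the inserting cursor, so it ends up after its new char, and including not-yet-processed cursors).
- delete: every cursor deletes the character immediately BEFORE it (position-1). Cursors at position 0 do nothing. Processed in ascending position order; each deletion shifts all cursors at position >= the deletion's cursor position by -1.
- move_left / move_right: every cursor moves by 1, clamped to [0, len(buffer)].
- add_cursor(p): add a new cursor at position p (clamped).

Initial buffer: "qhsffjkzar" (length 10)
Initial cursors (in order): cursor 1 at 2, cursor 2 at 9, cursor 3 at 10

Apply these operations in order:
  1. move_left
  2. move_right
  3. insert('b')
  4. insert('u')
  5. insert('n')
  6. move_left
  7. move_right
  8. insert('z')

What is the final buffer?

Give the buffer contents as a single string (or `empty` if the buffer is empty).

Answer: qhbunzsffjkzabunzrbunz

Derivation:
After op 1 (move_left): buffer="qhsffjkzar" (len 10), cursors c1@1 c2@8 c3@9, authorship ..........
After op 2 (move_right): buffer="qhsffjkzar" (len 10), cursors c1@2 c2@9 c3@10, authorship ..........
After op 3 (insert('b')): buffer="qhbsffjkzabrb" (len 13), cursors c1@3 c2@11 c3@13, authorship ..1.......2.3
After op 4 (insert('u')): buffer="qhbusffjkzaburbu" (len 16), cursors c1@4 c2@13 c3@16, authorship ..11.......22.33
After op 5 (insert('n')): buffer="qhbunsffjkzabunrbun" (len 19), cursors c1@5 c2@15 c3@19, authorship ..111.......222.333
After op 6 (move_left): buffer="qhbunsffjkzabunrbun" (len 19), cursors c1@4 c2@14 c3@18, authorship ..111.......222.333
After op 7 (move_right): buffer="qhbunsffjkzabunrbun" (len 19), cursors c1@5 c2@15 c3@19, authorship ..111.......222.333
After op 8 (insert('z')): buffer="qhbunzsffjkzabunzrbunz" (len 22), cursors c1@6 c2@17 c3@22, authorship ..1111.......2222.3333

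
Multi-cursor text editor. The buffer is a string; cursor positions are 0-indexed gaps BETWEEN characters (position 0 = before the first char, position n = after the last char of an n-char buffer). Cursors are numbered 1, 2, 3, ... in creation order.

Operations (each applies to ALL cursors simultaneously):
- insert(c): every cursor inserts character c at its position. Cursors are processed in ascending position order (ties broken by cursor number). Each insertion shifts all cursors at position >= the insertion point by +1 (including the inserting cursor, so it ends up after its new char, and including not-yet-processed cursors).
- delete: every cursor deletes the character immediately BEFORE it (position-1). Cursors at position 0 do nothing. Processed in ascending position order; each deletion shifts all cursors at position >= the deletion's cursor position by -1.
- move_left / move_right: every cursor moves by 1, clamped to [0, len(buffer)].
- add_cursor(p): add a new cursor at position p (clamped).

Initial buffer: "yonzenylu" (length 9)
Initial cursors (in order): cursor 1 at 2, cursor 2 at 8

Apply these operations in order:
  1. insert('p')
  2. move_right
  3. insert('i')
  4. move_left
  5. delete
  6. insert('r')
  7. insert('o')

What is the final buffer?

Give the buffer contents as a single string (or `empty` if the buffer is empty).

Answer: yoproizenylproi

Derivation:
After op 1 (insert('p')): buffer="yopnzenylpu" (len 11), cursors c1@3 c2@10, authorship ..1......2.
After op 2 (move_right): buffer="yopnzenylpu" (len 11), cursors c1@4 c2@11, authorship ..1......2.
After op 3 (insert('i')): buffer="yopnizenylpui" (len 13), cursors c1@5 c2@13, authorship ..1.1.....2.2
After op 4 (move_left): buffer="yopnizenylpui" (len 13), cursors c1@4 c2@12, authorship ..1.1.....2.2
After op 5 (delete): buffer="yopizenylpi" (len 11), cursors c1@3 c2@10, authorship ..11.....22
After op 6 (insert('r')): buffer="yoprizenylpri" (len 13), cursors c1@4 c2@12, authorship ..111.....222
After op 7 (insert('o')): buffer="yoproizenylproi" (len 15), cursors c1@5 c2@14, authorship ..1111.....2222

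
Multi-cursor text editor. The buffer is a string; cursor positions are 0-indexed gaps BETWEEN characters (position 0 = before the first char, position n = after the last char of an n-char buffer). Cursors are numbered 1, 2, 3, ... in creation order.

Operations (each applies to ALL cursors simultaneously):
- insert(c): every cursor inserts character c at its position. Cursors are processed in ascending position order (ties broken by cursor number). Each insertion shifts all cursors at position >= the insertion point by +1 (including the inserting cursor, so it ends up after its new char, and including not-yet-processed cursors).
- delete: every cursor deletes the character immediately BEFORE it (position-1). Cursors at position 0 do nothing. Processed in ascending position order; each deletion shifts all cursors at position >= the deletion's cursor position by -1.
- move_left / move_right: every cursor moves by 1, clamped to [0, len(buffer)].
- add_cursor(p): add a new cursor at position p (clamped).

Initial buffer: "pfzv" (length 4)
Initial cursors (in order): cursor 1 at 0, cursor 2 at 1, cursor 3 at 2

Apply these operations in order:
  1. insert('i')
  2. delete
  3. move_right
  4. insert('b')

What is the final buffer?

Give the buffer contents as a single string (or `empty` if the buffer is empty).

Answer: pbfbzbv

Derivation:
After op 1 (insert('i')): buffer="ipifizv" (len 7), cursors c1@1 c2@3 c3@5, authorship 1.2.3..
After op 2 (delete): buffer="pfzv" (len 4), cursors c1@0 c2@1 c3@2, authorship ....
After op 3 (move_right): buffer="pfzv" (len 4), cursors c1@1 c2@2 c3@3, authorship ....
After op 4 (insert('b')): buffer="pbfbzbv" (len 7), cursors c1@2 c2@4 c3@6, authorship .1.2.3.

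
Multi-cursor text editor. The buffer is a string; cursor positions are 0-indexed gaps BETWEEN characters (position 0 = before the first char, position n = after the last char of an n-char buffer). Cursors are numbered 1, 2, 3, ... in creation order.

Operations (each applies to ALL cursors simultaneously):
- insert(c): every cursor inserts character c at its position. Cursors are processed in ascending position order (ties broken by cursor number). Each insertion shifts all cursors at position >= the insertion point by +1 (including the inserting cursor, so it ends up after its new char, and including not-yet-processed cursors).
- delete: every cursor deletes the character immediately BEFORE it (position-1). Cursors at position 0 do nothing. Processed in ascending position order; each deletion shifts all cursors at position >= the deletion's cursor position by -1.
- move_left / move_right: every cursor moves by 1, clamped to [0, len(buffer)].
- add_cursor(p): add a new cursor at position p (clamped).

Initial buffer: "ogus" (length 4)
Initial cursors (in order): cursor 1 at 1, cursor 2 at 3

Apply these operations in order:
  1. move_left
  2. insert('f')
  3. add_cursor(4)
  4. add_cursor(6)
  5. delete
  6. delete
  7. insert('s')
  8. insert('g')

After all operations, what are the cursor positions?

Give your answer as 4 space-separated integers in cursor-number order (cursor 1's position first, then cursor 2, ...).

After op 1 (move_left): buffer="ogus" (len 4), cursors c1@0 c2@2, authorship ....
After op 2 (insert('f')): buffer="fogfus" (len 6), cursors c1@1 c2@4, authorship 1..2..
After op 3 (add_cursor(4)): buffer="fogfus" (len 6), cursors c1@1 c2@4 c3@4, authorship 1..2..
After op 4 (add_cursor(6)): buffer="fogfus" (len 6), cursors c1@1 c2@4 c3@4 c4@6, authorship 1..2..
After op 5 (delete): buffer="ou" (len 2), cursors c1@0 c2@1 c3@1 c4@2, authorship ..
After op 6 (delete): buffer="" (len 0), cursors c1@0 c2@0 c3@0 c4@0, authorship 
After op 7 (insert('s')): buffer="ssss" (len 4), cursors c1@4 c2@4 c3@4 c4@4, authorship 1234
After op 8 (insert('g')): buffer="ssssgggg" (len 8), cursors c1@8 c2@8 c3@8 c4@8, authorship 12341234

Answer: 8 8 8 8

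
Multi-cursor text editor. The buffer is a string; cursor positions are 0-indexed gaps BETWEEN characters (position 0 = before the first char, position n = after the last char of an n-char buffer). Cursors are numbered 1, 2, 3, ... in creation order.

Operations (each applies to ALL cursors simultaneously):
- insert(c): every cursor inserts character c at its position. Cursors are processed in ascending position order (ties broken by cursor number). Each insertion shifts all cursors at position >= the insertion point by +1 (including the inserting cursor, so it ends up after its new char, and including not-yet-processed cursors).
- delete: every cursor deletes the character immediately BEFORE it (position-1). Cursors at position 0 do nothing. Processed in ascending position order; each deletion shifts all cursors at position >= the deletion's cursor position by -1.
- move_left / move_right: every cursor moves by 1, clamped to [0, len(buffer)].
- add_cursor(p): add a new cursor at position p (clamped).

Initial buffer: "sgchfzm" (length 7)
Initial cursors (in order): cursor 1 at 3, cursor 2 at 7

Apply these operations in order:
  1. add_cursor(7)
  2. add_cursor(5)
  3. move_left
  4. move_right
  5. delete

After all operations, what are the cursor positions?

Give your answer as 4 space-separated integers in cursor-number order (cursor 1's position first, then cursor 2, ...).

After op 1 (add_cursor(7)): buffer="sgchfzm" (len 7), cursors c1@3 c2@7 c3@7, authorship .......
After op 2 (add_cursor(5)): buffer="sgchfzm" (len 7), cursors c1@3 c4@5 c2@7 c3@7, authorship .......
After op 3 (move_left): buffer="sgchfzm" (len 7), cursors c1@2 c4@4 c2@6 c3@6, authorship .......
After op 4 (move_right): buffer="sgchfzm" (len 7), cursors c1@3 c4@5 c2@7 c3@7, authorship .......
After op 5 (delete): buffer="sgh" (len 3), cursors c1@2 c2@3 c3@3 c4@3, authorship ...

Answer: 2 3 3 3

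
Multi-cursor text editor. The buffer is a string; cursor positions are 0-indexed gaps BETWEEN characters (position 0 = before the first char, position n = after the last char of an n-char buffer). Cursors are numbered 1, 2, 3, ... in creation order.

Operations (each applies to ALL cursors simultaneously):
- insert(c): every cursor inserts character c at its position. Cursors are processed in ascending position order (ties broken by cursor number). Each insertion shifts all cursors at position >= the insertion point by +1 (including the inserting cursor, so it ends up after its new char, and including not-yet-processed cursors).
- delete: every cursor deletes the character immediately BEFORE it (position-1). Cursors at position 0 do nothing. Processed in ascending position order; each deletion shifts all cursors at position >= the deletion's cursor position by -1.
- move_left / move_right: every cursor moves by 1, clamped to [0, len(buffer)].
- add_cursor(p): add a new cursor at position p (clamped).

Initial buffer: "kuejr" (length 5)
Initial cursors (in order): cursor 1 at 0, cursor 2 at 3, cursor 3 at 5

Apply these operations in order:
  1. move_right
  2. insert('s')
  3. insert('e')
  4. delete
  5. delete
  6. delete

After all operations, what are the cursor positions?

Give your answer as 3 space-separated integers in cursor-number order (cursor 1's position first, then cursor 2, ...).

Answer: 0 2 2

Derivation:
After op 1 (move_right): buffer="kuejr" (len 5), cursors c1@1 c2@4 c3@5, authorship .....
After op 2 (insert('s')): buffer="ksuejsrs" (len 8), cursors c1@2 c2@6 c3@8, authorship .1...2.3
After op 3 (insert('e')): buffer="kseuejserse" (len 11), cursors c1@3 c2@8 c3@11, authorship .11...22.33
After op 4 (delete): buffer="ksuejsrs" (len 8), cursors c1@2 c2@6 c3@8, authorship .1...2.3
After op 5 (delete): buffer="kuejr" (len 5), cursors c1@1 c2@4 c3@5, authorship .....
After op 6 (delete): buffer="ue" (len 2), cursors c1@0 c2@2 c3@2, authorship ..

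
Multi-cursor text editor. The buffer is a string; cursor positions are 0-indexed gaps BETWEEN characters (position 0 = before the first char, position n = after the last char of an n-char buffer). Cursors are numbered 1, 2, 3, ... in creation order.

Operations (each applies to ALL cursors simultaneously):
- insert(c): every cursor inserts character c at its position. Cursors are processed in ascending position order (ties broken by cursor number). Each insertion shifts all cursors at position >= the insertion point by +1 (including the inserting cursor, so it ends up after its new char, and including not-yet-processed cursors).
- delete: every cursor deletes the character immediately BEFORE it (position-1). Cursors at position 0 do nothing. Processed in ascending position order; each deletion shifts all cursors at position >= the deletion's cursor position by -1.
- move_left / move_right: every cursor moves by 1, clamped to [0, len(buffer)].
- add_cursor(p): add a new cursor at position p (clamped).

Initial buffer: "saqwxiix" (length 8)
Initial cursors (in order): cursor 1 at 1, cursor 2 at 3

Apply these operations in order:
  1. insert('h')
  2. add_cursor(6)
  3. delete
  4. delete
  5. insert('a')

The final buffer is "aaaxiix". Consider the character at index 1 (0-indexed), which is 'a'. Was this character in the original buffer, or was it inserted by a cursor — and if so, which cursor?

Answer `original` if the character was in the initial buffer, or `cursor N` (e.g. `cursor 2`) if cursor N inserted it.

After op 1 (insert('h')): buffer="shaqhwxiix" (len 10), cursors c1@2 c2@5, authorship .1..2.....
After op 2 (add_cursor(6)): buffer="shaqhwxiix" (len 10), cursors c1@2 c2@5 c3@6, authorship .1..2.....
After op 3 (delete): buffer="saqxiix" (len 7), cursors c1@1 c2@3 c3@3, authorship .......
After op 4 (delete): buffer="xiix" (len 4), cursors c1@0 c2@0 c3@0, authorship ....
After op 5 (insert('a')): buffer="aaaxiix" (len 7), cursors c1@3 c2@3 c3@3, authorship 123....
Authorship (.=original, N=cursor N): 1 2 3 . . . .
Index 1: author = 2

Answer: cursor 2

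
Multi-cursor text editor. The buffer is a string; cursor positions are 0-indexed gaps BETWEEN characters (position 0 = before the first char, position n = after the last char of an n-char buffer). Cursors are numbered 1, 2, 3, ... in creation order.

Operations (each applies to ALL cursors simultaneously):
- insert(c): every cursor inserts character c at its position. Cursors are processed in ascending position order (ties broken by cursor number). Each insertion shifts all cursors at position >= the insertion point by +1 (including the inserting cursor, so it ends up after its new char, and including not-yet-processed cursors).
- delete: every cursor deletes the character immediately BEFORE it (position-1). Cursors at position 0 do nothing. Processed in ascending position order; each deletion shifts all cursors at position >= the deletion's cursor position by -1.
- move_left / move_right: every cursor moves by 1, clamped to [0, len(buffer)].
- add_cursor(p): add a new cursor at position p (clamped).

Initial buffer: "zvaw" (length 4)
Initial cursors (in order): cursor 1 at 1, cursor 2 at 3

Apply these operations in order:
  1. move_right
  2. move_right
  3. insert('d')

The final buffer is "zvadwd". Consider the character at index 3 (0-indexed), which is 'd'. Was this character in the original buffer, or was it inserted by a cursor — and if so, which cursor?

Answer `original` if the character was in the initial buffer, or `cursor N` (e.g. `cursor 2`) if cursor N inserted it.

Answer: cursor 1

Derivation:
After op 1 (move_right): buffer="zvaw" (len 4), cursors c1@2 c2@4, authorship ....
After op 2 (move_right): buffer="zvaw" (len 4), cursors c1@3 c2@4, authorship ....
After op 3 (insert('d')): buffer="zvadwd" (len 6), cursors c1@4 c2@6, authorship ...1.2
Authorship (.=original, N=cursor N): . . . 1 . 2
Index 3: author = 1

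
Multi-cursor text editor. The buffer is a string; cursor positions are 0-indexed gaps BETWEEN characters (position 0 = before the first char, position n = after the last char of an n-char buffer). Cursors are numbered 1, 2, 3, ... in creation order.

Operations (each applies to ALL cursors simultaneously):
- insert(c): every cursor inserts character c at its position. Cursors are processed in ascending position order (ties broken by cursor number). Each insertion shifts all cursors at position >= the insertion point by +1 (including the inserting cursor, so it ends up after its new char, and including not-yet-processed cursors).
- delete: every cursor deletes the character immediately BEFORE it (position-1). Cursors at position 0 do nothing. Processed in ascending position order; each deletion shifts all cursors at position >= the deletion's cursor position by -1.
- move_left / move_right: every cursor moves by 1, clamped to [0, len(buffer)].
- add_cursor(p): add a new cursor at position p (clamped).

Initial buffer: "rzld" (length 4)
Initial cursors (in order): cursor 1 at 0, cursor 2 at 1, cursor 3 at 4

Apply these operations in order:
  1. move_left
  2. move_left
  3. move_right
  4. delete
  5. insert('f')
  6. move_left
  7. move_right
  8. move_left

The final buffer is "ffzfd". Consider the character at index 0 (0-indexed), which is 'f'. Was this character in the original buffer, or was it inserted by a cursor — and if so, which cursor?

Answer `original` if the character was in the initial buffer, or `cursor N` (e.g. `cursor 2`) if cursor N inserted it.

Answer: cursor 1

Derivation:
After op 1 (move_left): buffer="rzld" (len 4), cursors c1@0 c2@0 c3@3, authorship ....
After op 2 (move_left): buffer="rzld" (len 4), cursors c1@0 c2@0 c3@2, authorship ....
After op 3 (move_right): buffer="rzld" (len 4), cursors c1@1 c2@1 c3@3, authorship ....
After op 4 (delete): buffer="zd" (len 2), cursors c1@0 c2@0 c3@1, authorship ..
After op 5 (insert('f')): buffer="ffzfd" (len 5), cursors c1@2 c2@2 c3@4, authorship 12.3.
After op 6 (move_left): buffer="ffzfd" (len 5), cursors c1@1 c2@1 c3@3, authorship 12.3.
After op 7 (move_right): buffer="ffzfd" (len 5), cursors c1@2 c2@2 c3@4, authorship 12.3.
After op 8 (move_left): buffer="ffzfd" (len 5), cursors c1@1 c2@1 c3@3, authorship 12.3.
Authorship (.=original, N=cursor N): 1 2 . 3 .
Index 0: author = 1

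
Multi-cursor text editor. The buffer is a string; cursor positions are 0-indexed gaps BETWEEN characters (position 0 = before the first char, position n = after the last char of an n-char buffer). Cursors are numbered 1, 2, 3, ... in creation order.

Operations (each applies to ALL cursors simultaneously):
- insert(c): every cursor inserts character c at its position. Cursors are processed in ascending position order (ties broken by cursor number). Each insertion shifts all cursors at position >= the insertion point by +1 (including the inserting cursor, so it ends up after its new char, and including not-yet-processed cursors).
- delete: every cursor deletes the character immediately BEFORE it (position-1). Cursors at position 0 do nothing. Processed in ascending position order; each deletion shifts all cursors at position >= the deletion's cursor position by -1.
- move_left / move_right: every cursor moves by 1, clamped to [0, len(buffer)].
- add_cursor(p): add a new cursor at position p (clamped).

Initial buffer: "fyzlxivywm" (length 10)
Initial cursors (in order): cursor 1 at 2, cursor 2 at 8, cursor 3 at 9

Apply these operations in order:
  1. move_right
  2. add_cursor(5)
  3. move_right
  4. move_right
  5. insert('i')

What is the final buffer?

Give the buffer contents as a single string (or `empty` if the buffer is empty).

Answer: fyzlxiiviywmii

Derivation:
After op 1 (move_right): buffer="fyzlxivywm" (len 10), cursors c1@3 c2@9 c3@10, authorship ..........
After op 2 (add_cursor(5)): buffer="fyzlxivywm" (len 10), cursors c1@3 c4@5 c2@9 c3@10, authorship ..........
After op 3 (move_right): buffer="fyzlxivywm" (len 10), cursors c1@4 c4@6 c2@10 c3@10, authorship ..........
After op 4 (move_right): buffer="fyzlxivywm" (len 10), cursors c1@5 c4@7 c2@10 c3@10, authorship ..........
After op 5 (insert('i')): buffer="fyzlxiiviywmii" (len 14), cursors c1@6 c4@9 c2@14 c3@14, authorship .....1..4...23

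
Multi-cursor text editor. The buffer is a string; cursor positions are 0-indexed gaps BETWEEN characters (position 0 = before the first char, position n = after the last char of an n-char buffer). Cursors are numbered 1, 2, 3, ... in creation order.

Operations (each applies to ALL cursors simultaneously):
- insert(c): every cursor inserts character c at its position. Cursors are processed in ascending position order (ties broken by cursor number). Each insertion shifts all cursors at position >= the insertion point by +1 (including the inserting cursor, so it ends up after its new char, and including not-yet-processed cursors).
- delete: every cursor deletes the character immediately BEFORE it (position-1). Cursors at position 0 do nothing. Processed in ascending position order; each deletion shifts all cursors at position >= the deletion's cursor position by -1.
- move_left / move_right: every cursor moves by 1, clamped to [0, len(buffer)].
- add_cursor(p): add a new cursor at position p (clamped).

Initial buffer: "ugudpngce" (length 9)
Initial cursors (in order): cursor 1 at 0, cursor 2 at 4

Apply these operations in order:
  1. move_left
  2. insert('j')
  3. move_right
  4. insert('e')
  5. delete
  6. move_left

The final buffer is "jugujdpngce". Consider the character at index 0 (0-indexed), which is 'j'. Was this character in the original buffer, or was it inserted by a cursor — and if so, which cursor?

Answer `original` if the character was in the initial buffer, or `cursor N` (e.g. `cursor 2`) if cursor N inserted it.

After op 1 (move_left): buffer="ugudpngce" (len 9), cursors c1@0 c2@3, authorship .........
After op 2 (insert('j')): buffer="jugujdpngce" (len 11), cursors c1@1 c2@5, authorship 1...2......
After op 3 (move_right): buffer="jugujdpngce" (len 11), cursors c1@2 c2@6, authorship 1...2......
After op 4 (insert('e')): buffer="juegujdepngce" (len 13), cursors c1@3 c2@8, authorship 1.1..2.2.....
After op 5 (delete): buffer="jugujdpngce" (len 11), cursors c1@2 c2@6, authorship 1...2......
After op 6 (move_left): buffer="jugujdpngce" (len 11), cursors c1@1 c2@5, authorship 1...2......
Authorship (.=original, N=cursor N): 1 . . . 2 . . . . . .
Index 0: author = 1

Answer: cursor 1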